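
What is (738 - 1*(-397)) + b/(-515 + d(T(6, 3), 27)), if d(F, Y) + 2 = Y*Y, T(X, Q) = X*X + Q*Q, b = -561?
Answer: 240059/212 ≈ 1132.4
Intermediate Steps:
T(X, Q) = Q² + X² (T(X, Q) = X² + Q² = Q² + X²)
d(F, Y) = -2 + Y² (d(F, Y) = -2 + Y*Y = -2 + Y²)
(738 - 1*(-397)) + b/(-515 + d(T(6, 3), 27)) = (738 - 1*(-397)) - 561/(-515 + (-2 + 27²)) = (738 + 397) - 561/(-515 + (-2 + 729)) = 1135 - 561/(-515 + 727) = 1135 - 561/212 = 240059/212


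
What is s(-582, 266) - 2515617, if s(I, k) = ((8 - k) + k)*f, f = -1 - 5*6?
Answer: -2515865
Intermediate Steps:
f = -31 (f = -1 - 30 = -31)
s(I, k) = -248 (s(I, k) = ((8 - k) + k)*(-31) = 8*(-31) = -248)
s(-582, 266) - 2515617 = -248 - 2515617 = -2515865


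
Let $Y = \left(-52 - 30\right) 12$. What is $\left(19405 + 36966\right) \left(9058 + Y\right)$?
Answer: $455139454$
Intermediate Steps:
$Y = -984$ ($Y = \left(-82\right) 12 = -984$)
$\left(19405 + 36966\right) \left(9058 + Y\right) = \left(19405 + 36966\right) \left(9058 - 984\right) = 56371 \cdot 8074 = 455139454$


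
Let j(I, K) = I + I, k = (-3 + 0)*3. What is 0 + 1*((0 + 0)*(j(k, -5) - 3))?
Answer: 0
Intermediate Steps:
k = -9 (k = -3*3 = -9)
j(I, K) = 2*I
0 + 1*((0 + 0)*(j(k, -5) - 3)) = 0 + 1*((0 + 0)*(2*(-9) - 3)) = 0 + 1*(0*(-18 - 3)) = 0 + 1*(0*(-21)) = 0 + 1*0 = 0 + 0 = 0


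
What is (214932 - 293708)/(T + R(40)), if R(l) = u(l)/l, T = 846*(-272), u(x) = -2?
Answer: 1575520/4602241 ≈ 0.34234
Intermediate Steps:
T = -230112
R(l) = -2/l
(214932 - 293708)/(T + R(40)) = (214932 - 293708)/(-230112 - 2/40) = -78776/(-230112 - 2*1/40) = -78776/(-230112 - 1/20) = -78776/(-4602241/20) = -78776*(-20/4602241) = 1575520/4602241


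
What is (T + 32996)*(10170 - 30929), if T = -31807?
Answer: -24682451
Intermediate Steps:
(T + 32996)*(10170 - 30929) = (-31807 + 32996)*(10170 - 30929) = 1189*(-20759) = -24682451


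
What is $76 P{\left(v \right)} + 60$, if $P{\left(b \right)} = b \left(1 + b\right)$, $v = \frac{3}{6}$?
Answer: $117$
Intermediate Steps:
$v = \frac{1}{2}$ ($v = 3 \cdot \frac{1}{6} = \frac{1}{2} \approx 0.5$)
$76 P{\left(v \right)} + 60 = 76 \frac{1 + \frac{1}{2}}{2} + 60 = 76 \cdot \frac{1}{2} \cdot \frac{3}{2} + 60 = 76 \cdot \frac{3}{4} + 60 = 57 + 60 = 117$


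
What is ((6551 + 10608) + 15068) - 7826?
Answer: 24401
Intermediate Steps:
((6551 + 10608) + 15068) - 7826 = (17159 + 15068) - 7826 = 32227 - 7826 = 24401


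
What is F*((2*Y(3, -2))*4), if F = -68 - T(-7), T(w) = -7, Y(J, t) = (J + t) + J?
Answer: -1952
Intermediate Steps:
Y(J, t) = t + 2*J
F = -61 (F = -68 - 1*(-7) = -68 + 7 = -61)
F*((2*Y(3, -2))*4) = -61*2*(-2 + 2*3)*4 = -61*2*(-2 + 6)*4 = -61*2*4*4 = -488*4 = -61*32 = -1952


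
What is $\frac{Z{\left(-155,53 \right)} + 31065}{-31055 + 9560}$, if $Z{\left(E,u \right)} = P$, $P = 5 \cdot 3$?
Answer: $- \frac{2072}{1433} \approx -1.4459$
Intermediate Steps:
$P = 15$
$Z{\left(E,u \right)} = 15$
$\frac{Z{\left(-155,53 \right)} + 31065}{-31055 + 9560} = \frac{15 + 31065}{-31055 + 9560} = \frac{31080}{-21495} = 31080 \left(- \frac{1}{21495}\right) = - \frac{2072}{1433}$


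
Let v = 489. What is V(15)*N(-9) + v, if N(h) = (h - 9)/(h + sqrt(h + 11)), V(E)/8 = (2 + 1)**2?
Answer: 50295/79 + 1296*sqrt(2)/79 ≈ 659.85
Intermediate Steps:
V(E) = 72 (V(E) = 8*(2 + 1)**2 = 8*3**2 = 8*9 = 72)
N(h) = (-9 + h)/(h + sqrt(11 + h))
V(15)*N(-9) + v = 72*((-9 - 9)/(-9 + sqrt(11 - 9))) + 489 = 72*(-18/(-9 + sqrt(2))) + 489 = -1296/(-9 + sqrt(2)) + 489 = 489 - 1296/(-9 + sqrt(2))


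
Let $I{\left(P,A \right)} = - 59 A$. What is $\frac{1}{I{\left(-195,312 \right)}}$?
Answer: $- \frac{1}{18408} \approx -5.4324 \cdot 10^{-5}$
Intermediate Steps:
$\frac{1}{I{\left(-195,312 \right)}} = \frac{1}{\left(-59\right) 312} = \frac{1}{-18408} = - \frac{1}{18408}$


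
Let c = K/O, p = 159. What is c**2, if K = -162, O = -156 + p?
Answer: 2916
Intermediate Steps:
O = 3 (O = -156 + 159 = 3)
c = -54 (c = -162/3 = -162*1/3 = -54)
c**2 = (-54)**2 = 2916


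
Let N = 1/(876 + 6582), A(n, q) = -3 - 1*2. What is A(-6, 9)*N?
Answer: -5/7458 ≈ -0.00067042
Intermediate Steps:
A(n, q) = -5 (A(n, q) = -3 - 2 = -5)
N = 1/7458 ≈ 0.00013408
A(-6, 9)*N = -5*1/7458 = -5/7458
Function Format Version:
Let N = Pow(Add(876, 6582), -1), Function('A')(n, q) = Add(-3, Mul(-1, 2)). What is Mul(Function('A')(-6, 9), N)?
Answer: Rational(-5, 7458) ≈ -0.00067042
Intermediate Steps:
Function('A')(n, q) = -5 (Function('A')(n, q) = Add(-3, -2) = -5)
N = Rational(1, 7458) (N = Pow(7458, -1) = Rational(1, 7458) ≈ 0.00013408)
Mul(Function('A')(-6, 9), N) = Mul(-5, Rational(1, 7458)) = Rational(-5, 7458)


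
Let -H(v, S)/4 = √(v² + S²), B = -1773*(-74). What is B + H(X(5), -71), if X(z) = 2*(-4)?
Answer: 131202 - 4*√5105 ≈ 1.3092e+5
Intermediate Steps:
B = 131202
X(z) = -8
H(v, S) = -4*√(S² + v²) (H(v, S) = -4*√(v² + S²) = -4*√(S² + v²))
B + H(X(5), -71) = 131202 - 4*√((-71)² + (-8)²) = 131202 - 4*√(5041 + 64) = 131202 - 4*√5105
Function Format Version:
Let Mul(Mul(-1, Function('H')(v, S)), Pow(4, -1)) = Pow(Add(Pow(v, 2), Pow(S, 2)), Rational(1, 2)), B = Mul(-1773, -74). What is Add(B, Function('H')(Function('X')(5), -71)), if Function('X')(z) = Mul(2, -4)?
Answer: Add(131202, Mul(-4, Pow(5105, Rational(1, 2)))) ≈ 1.3092e+5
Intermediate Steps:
B = 131202
Function('X')(z) = -8
Function('H')(v, S) = Mul(-4, Pow(Add(Pow(S, 2), Pow(v, 2)), Rational(1, 2))) (Function('H')(v, S) = Mul(-4, Pow(Add(Pow(v, 2), Pow(S, 2)), Rational(1, 2))) = Mul(-4, Pow(Add(Pow(S, 2), Pow(v, 2)), Rational(1, 2))))
Add(B, Function('H')(Function('X')(5), -71)) = Add(131202, Mul(-4, Pow(Add(Pow(-71, 2), Pow(-8, 2)), Rational(1, 2)))) = Add(131202, Mul(-4, Pow(Add(5041, 64), Rational(1, 2)))) = Add(131202, Mul(-4, Pow(5105, Rational(1, 2))))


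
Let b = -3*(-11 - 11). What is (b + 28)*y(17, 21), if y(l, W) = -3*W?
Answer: -5922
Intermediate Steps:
b = 66 (b = -3*(-22) = 66)
(b + 28)*y(17, 21) = (66 + 28)*(-3*21) = 94*(-63) = -5922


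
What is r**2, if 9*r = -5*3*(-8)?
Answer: 1600/9 ≈ 177.78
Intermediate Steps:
r = 40/3 (r = (-5*3*(-8))/9 = (-15*(-8))/9 = (1/9)*120 = 40/3 ≈ 13.333)
r**2 = (40/3)**2 = 1600/9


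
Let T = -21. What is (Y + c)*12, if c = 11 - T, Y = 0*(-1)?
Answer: 384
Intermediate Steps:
Y = 0
c = 32 (c = 11 - 1*(-21) = 11 + 21 = 32)
(Y + c)*12 = (0 + 32)*12 = 32*12 = 384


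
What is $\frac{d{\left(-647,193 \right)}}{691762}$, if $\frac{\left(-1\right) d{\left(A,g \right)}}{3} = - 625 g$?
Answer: $\frac{361875}{691762} \approx 0.52312$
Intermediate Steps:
$d{\left(A,g \right)} = 1875 g$ ($d{\left(A,g \right)} = - 3 \left(- 625 g\right) = 1875 g$)
$\frac{d{\left(-647,193 \right)}}{691762} = \frac{1875 \cdot 193}{691762} = 361875 \cdot \frac{1}{691762} = \frac{361875}{691762}$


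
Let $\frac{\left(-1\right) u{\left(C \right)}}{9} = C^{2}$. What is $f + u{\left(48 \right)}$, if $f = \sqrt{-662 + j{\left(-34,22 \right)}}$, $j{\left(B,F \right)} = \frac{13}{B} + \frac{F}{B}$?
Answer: $-20736 + \frac{i \sqrt{766462}}{34} \approx -20736.0 + 25.749 i$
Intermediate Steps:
$u{\left(C \right)} = - 9 C^{2}$
$f = \frac{i \sqrt{766462}}{34}$ ($f = \sqrt{-662 + \frac{13 + 22}{-34}} = \sqrt{-662 - \frac{35}{34}} = \sqrt{- \frac{22543}{34}} = \frac{i \sqrt{766462}}{34} \approx 25.749 i$)
$f + u{\left(48 \right)} = \frac{i \sqrt{766462}}{34} - 9 \cdot 48^{2} = \frac{i \sqrt{766462}}{34} - 20736 = -20736 + \frac{i \sqrt{766462}}{34}$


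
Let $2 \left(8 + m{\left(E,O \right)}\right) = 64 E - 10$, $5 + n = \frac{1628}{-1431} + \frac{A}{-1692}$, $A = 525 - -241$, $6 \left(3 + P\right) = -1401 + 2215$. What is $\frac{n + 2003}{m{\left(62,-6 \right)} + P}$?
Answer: $\frac{268545043}{282972618} \approx 0.94901$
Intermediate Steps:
$P = \frac{398}{3}$ ($P = -3 + \frac{-1401 + 2215}{6} = -3 + \frac{1}{6} \cdot 814 = -3 + \frac{407}{3} = \frac{398}{3} \approx 132.67$)
$A = 766$ ($A = 525 + 241 = 766$)
$n = - \frac{886499}{134514}$ ($n = -5 + \left(\frac{1628}{-1431} + \frac{766}{-1692}\right) = -5 + \left(1628 \left(- \frac{1}{1431}\right) + 766 \left(- \frac{1}{1692}\right)\right) = -5 - \frac{213929}{134514} = - \frac{886499}{134514} \approx -6.5904$)
$m{\left(E,O \right)} = -13 + 32 E$ ($m{\left(E,O \right)} = -8 + \frac{64 E - 10}{2} = -8 + \frac{-10 + 64 E}{2} = -8 + \left(-5 + 32 E\right) = -13 + 32 E$)
$\frac{n + 2003}{m{\left(62,-6 \right)} + P} = \frac{- \frac{886499}{134514} + 2003}{\left(-13 + 32 \cdot 62\right) + \frac{398}{3}} = \frac{268545043}{134514 \left(\left(-13 + 1984\right) + \frac{398}{3}\right)} = \frac{268545043}{134514 \left(1971 + \frac{398}{3}\right)} = \frac{268545043}{134514 \cdot \frac{6311}{3}} = \frac{268545043}{134514} \cdot \frac{3}{6311} = \frac{268545043}{282972618}$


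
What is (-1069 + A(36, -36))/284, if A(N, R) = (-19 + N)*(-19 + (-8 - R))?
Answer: -229/71 ≈ -3.2254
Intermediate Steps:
A(N, R) = (-27 - R)*(-19 + N) (A(N, R) = (-19 + N)*(-27 - R) = (-27 - R)*(-19 + N))
(-1069 + A(36, -36))/284 = (-1069 + (513 - 27*36 + 19*(-36) - 1*36*(-36)))/284 = (-1069 + (513 - 972 - 684 + 1296))/284 = (-1069 + 153)/284 = (1/284)*(-916) = -229/71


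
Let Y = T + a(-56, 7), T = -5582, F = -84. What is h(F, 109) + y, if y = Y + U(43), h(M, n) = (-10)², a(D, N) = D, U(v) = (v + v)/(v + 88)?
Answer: -725392/131 ≈ -5537.3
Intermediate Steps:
U(v) = 2*v/(88 + v) (U(v) = (2*v)/(88 + v) = 2*v/(88 + v))
Y = -5638 (Y = -5582 - 56 = -5638)
h(M, n) = 100
y = -738492/131 (y = -5638 + 2*43/(88 + 43) = -5638 + 2*43/131 = -5638 + 2*43*(1/131) = -5638 + 86/131 = -738492/131 ≈ -5637.3)
h(F, 109) + y = 100 - 738492/131 = -725392/131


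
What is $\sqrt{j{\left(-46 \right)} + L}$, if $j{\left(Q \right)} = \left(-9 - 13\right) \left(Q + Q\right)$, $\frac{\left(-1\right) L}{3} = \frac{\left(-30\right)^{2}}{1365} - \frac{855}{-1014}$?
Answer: $\frac{\sqrt{66893666}}{182} \approx 44.939$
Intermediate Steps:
$L = - \frac{10665}{2366}$ ($L = - 3 \left(\frac{\left(-30\right)^{2}}{1365} - \frac{855}{-1014}\right) = - 3 \left(900 \cdot \frac{1}{1365} - - \frac{285}{338}\right) = - 3 \left(\frac{60}{91} + \frac{285}{338}\right) = \left(-3\right) \frac{3555}{2366} = - \frac{10665}{2366} \approx -4.5076$)
$j{\left(Q \right)} = - 44 Q$ ($j{\left(Q \right)} = - 22 \cdot 2 Q = - 44 Q$)
$\sqrt{j{\left(-46 \right)} + L} = \sqrt{\left(-44\right) \left(-46\right) - \frac{10665}{2366}} = \sqrt{2024 - \frac{10665}{2366}} = \sqrt{\frac{4778119}{2366}} = \frac{\sqrt{66893666}}{182}$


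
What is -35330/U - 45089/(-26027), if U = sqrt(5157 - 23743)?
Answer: 45089/26027 + 17665*I*sqrt(18586)/9293 ≈ 1.7324 + 259.15*I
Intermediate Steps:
U = I*sqrt(18586) (U = sqrt(-18586) = I*sqrt(18586) ≈ 136.33*I)
-35330/U - 45089/(-26027) = -35330*(-I*sqrt(18586)/18586) - 45089/(-26027) = -(-17665)*I*sqrt(18586)/9293 - 45089*(-1/26027) = 17665*I*sqrt(18586)/9293 + 45089/26027 = 45089/26027 + 17665*I*sqrt(18586)/9293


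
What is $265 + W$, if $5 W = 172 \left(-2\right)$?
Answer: $\frac{981}{5} \approx 196.2$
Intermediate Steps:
$W = - \frac{344}{5}$ ($W = \frac{172 \left(-2\right)}{5} = \frac{1}{5} \left(-344\right) = - \frac{344}{5} \approx -68.8$)
$265 + W = 265 - \frac{344}{5} = \frac{981}{5}$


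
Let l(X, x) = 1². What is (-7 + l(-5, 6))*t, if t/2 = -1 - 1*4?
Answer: 60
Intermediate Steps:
l(X, x) = 1
t = -10 (t = 2*(-1 - 1*4) = 2*(-1 - 4) = 2*(-5) = -10)
(-7 + l(-5, 6))*t = (-7 + 1)*(-10) = -6*(-10) = 60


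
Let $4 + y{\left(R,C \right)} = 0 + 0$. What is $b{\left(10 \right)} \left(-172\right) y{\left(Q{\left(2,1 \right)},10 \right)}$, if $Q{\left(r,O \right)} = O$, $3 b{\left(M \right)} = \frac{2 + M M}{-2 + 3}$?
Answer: $23392$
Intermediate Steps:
$b{\left(M \right)} = \frac{2}{3} + \frac{M^{2}}{3}$ ($b{\left(M \right)} = \frac{\left(2 + M M\right) \frac{1}{-2 + 3}}{3} = \frac{\left(2 + M^{2}\right) 1^{-1}}{3} = \frac{\left(2 + M^{2}\right) 1}{3} = \frac{2 + M^{2}}{3} = \frac{2}{3} + \frac{M^{2}}{3}$)
$y{\left(R,C \right)} = -4$ ($y{\left(R,C \right)} = -4 + \left(0 + 0\right) = -4 + 0 = -4$)
$b{\left(10 \right)} \left(-172\right) y{\left(Q{\left(2,1 \right)},10 \right)} = \left(\frac{2}{3} + \frac{10^{2}}{3}\right) \left(-172\right) \left(-4\right) = \left(\frac{2}{3} + \frac{1}{3} \cdot 100\right) \left(-172\right) \left(-4\right) = \left(\frac{2}{3} + \frac{100}{3}\right) \left(-172\right) \left(-4\right) = 34 \left(-172\right) \left(-4\right) = \left(-5848\right) \left(-4\right) = 23392$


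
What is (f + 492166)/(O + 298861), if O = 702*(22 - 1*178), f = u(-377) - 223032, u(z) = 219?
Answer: 269353/189349 ≈ 1.4225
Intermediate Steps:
f = -222813 (f = 219 - 223032 = -222813)
O = -109512 (O = 702*(22 - 178) = 702*(-156) = -109512)
(f + 492166)/(O + 298861) = (-222813 + 492166)/(-109512 + 298861) = 269353/189349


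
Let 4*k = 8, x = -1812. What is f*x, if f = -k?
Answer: 3624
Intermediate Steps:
k = 2 (k = (¼)*8 = 2)
f = -2 (f = -1*2 = -2)
f*x = -2*(-1812) = 3624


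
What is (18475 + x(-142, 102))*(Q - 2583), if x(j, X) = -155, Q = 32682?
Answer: 551413680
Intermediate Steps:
(18475 + x(-142, 102))*(Q - 2583) = (18475 - 155)*(32682 - 2583) = 18320*30099 = 551413680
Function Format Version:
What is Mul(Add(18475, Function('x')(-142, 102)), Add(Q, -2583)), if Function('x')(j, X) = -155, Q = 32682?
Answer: 551413680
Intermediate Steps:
Mul(Add(18475, Function('x')(-142, 102)), Add(Q, -2583)) = Mul(Add(18475, -155), Add(32682, -2583)) = Mul(18320, 30099) = 551413680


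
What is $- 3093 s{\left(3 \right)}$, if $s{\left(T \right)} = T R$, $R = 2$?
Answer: $-18558$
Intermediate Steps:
$s{\left(T \right)} = 2 T$ ($s{\left(T \right)} = T 2 = 2 T$)
$- 3093 s{\left(3 \right)} = - 3093 \cdot 2 \cdot 3 = \left(-3093\right) 6 = -18558$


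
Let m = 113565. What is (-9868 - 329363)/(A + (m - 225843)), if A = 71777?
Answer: 339231/40501 ≈ 8.3759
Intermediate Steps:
(-9868 - 329363)/(A + (m - 225843)) = (-9868 - 329363)/(71777 + (113565 - 225843)) = -339231/(71777 - 112278) = -339231/(-40501) = -339231*(-1/40501) = 339231/40501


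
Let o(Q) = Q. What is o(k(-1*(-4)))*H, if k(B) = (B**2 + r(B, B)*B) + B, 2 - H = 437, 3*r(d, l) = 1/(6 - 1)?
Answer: -8816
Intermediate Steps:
r(d, l) = 1/15 (r(d, l) = 1/(3*(6 - 1)) = (1/3)/5 = (1/3)*(1/5) = 1/15)
H = -435 (H = 2 - 1*437 = 2 - 437 = -435)
k(B) = B**2 + 16*B/15 (k(B) = (B**2 + B/15) + B = B**2 + 16*B/15)
o(k(-1*(-4)))*H = ((-1*(-4))*(16 + 15*(-1*(-4)))/15)*(-435) = ((1/15)*4*(16 + 15*4))*(-435) = ((1/15)*4*(16 + 60))*(-435) = ((1/15)*4*76)*(-435) = (304/15)*(-435) = -8816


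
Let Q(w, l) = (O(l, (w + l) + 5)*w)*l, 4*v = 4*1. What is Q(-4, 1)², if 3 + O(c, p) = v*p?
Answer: 16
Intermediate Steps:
v = 1 (v = (4*1)/4 = (¼)*4 = 1)
O(c, p) = -3 + p (O(c, p) = -3 + 1*p = -3 + p)
Q(w, l) = l*w*(2 + l + w) (Q(w, l) = ((-3 + ((w + l) + 5))*w)*l = ((-3 + ((l + w) + 5))*w)*l = ((-3 + (5 + l + w))*w)*l = ((2 + l + w)*w)*l = (w*(2 + l + w))*l = l*w*(2 + l + w))
Q(-4, 1)² = (1*(-4)*(2 + 1 - 4))² = (1*(-4)*(-1))² = 4² = 16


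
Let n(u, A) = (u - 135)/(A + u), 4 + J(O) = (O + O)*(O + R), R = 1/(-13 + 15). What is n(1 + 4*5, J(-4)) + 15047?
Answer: 225667/15 ≈ 15044.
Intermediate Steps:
R = 1/2 ≈ 0.50000
J(O) = -4 + 2*O*(1/2 + O) (J(O) = -4 + (O + O)*(O + 1/2) = -4 + (2*O)*(1/2 + O) = -4 + 2*O*(1/2 + O))
n(u, A) = (-135 + u)/(A + u)
n(1 + 4*5, J(-4)) + 15047 = (-135 + (1 + 4*5))/((-4 - 4 + 2*(-4)**2) + (1 + 4*5)) + 15047 = (-135 + (1 + 20))/((-4 - 4 + 2*16) + (1 + 20)) + 15047 = (-135 + 21)/((-4 - 4 + 32) + 21) + 15047 = -114/(24 + 21) + 15047 = -114/45 + 15047 = (1/45)*(-114) + 15047 = -38/15 + 15047 = 225667/15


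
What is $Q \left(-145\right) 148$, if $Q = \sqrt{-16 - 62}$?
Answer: $- 21460 i \sqrt{78} \approx - 1.8953 \cdot 10^{5} i$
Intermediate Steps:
$Q = i \sqrt{78}$ ($Q = \sqrt{-78} = i \sqrt{78} \approx 8.8318 i$)
$Q \left(-145\right) 148 = i \sqrt{78} \left(-145\right) 148 = - 145 i \sqrt{78} \cdot 148 = - 21460 i \sqrt{78}$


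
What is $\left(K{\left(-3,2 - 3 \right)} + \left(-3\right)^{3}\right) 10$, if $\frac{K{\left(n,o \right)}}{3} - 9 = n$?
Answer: $-90$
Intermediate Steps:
$K{\left(n,o \right)} = 27 + 3 n$
$\left(K{\left(-3,2 - 3 \right)} + \left(-3\right)^{3}\right) 10 = \left(\left(27 + 3 \left(-3\right)\right) + \left(-3\right)^{3}\right) 10 = \left(\left(27 - 9\right) - 27\right) 10 = \left(18 - 27\right) 10 = \left(-9\right) 10 = -90$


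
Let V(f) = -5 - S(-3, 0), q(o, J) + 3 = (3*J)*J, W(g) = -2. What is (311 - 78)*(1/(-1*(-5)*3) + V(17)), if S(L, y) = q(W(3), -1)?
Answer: -17242/15 ≈ -1149.5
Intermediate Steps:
q(o, J) = -3 + 3*J**2 (q(o, J) = -3 + (3*J)*J = -3 + 3*J**2)
S(L, y) = 0 (S(L, y) = -3 + 3*(-1)**2 = -3 + 3*1 = -3 + 3 = 0)
V(f) = -5 (V(f) = -5 - 1*0 = -5 + 0 = -5)
(311 - 78)*(1/(-1*(-5)*3) + V(17)) = (311 - 78)*(1/(-1*(-5)*3) - 5) = 233*(1/(5*3) - 5) = 233*(1/15 - 5) = 233*(-74/15) = -17242/15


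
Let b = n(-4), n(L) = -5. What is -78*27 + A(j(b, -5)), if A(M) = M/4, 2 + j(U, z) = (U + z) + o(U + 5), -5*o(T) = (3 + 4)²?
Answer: -42229/20 ≈ -2111.4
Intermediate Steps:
o(T) = -49/5 (o(T) = -(3 + 4)²/5 = -⅕*7² = -⅕*49 = -49/5)
b = -5
j(U, z) = -59/5 + U + z (j(U, z) = -2 + ((U + z) - 49/5) = -2 + (-49/5 + U + z) = -59/5 + U + z)
A(M) = M/4 (A(M) = M*(¼) = M/4)
-78*27 + A(j(b, -5)) = -78*27 + (-59/5 - 5 - 5)/4 = -2106 + (¼)*(-109/5) = -2106 - 109/20 = -42229/20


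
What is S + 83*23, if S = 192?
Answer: 2101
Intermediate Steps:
S + 83*23 = 192 + 83*23 = 192 + 1909 = 2101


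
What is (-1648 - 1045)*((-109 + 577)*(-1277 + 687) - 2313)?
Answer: 749820069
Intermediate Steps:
(-1648 - 1045)*((-109 + 577)*(-1277 + 687) - 2313) = -2693*(468*(-590) - 2313) = -2693*(-276120 - 2313) = -2693*(-278433) = 749820069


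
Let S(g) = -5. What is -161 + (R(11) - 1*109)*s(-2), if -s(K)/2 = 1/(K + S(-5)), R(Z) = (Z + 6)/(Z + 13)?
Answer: -16123/84 ≈ -191.94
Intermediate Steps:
R(Z) = (6 + Z)/(13 + Z)
s(K) = -2/(-5 + K) (s(K) = -2/(K - 5) = -2/(-5 + K))
-161 + (R(11) - 1*109)*s(-2) = -161 + ((6 + 11)/(13 + 11) - 1*109)*(-2/(-5 - 2)) = -161 + (17/24 - 109)*(-2/(-7)) = -161 + ((1/24)*17 - 109)*(-2*(-⅐)) = -161 + (17/24 - 109)*(2/7) = -161 - 2599/24*2/7 = -161 - 2599/84 = -16123/84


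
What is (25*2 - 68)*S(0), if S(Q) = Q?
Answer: 0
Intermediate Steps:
(25*2 - 68)*S(0) = (25*2 - 68)*0 = (50 - 68)*0 = -18*0 = 0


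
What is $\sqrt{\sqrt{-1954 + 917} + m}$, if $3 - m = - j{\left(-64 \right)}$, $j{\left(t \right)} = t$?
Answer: $\sqrt{-61 + i \sqrt{1037}} \approx 1.9973 + 8.0616 i$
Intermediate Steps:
$m = -61$ ($m = 3 - \left(-1\right) \left(-64\right) = 3 - 64 = -61$)
$\sqrt{\sqrt{-1954 + 917} + m} = \sqrt{\sqrt{-1954 + 917} - 61} = \sqrt{\sqrt{-1037} - 61} = \sqrt{i \sqrt{1037} - 61} = \sqrt{-61 + i \sqrt{1037}}$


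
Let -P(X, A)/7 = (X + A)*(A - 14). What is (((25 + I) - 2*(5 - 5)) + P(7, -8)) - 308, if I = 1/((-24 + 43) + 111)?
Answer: -56809/130 ≈ -436.99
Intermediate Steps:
I = 1/130 (I = 1/(19 + 111) = 1/130 ≈ 0.0076923)
P(X, A) = -7*(-14 + A)*(A + X) (P(X, A) = -7*(X + A)*(A - 14) = -7*(A + X)*(-14 + A) = -7*(-14 + A)*(A + X))
(((25 + I) - 2*(5 - 5)) + P(7, -8)) - 308 = (((25 + 1/130) - 2*(5 - 5)) + (-7*(-8)**2 + 98*(-8) + 98*7 - 7*(-8)*7)) - 308 = ((3251/130 - 2*0) + (-7*64 - 784 + 686 + 392)) - 308 = ((3251/130 + 0) + (-448 - 784 + 686 + 392)) - 308 = (3251/130 - 154) - 308 = -16769/130 - 308 = -56809/130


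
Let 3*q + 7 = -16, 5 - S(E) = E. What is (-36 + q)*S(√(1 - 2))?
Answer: -655/3 + 131*I/3 ≈ -218.33 + 43.667*I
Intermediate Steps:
S(E) = 5 - E
q = -23/3 (q = -7/3 + (⅓)*(-16) = -7/3 - 16/3 = -23/3 ≈ -7.6667)
(-36 + q)*S(√(1 - 2)) = (-36 - 23/3)*(5 - √(1 - 2)) = -131*(5 - √(-1))/3 = -131*(5 - I)/3 = -655/3 + 131*I/3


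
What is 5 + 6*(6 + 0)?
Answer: 41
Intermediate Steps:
5 + 6*(6 + 0) = 5 + 6*6 = 5 + 36 = 41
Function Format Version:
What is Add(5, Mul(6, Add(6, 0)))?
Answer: 41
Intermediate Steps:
Add(5, Mul(6, Add(6, 0))) = Add(5, Mul(6, 6)) = Add(5, 36) = 41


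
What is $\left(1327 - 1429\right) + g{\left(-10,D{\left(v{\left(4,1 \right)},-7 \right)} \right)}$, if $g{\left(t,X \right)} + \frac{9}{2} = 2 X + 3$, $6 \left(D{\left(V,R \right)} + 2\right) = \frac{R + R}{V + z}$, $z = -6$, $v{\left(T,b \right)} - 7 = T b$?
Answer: $- \frac{3253}{30} \approx -108.43$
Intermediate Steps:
$v{\left(T,b \right)} = 7 + T b$
$D{\left(V,R \right)} = -2 + \frac{R}{3 \left(-6 + V\right)}$ ($D{\left(V,R \right)} = -2 + \frac{\left(R + R\right) \frac{1}{V - 6}}{6} = -2 + \frac{2 R \frac{1}{-6 + V}}{6} = -2 + \frac{R}{3 \left(-6 + V\right)}$)
$g{\left(t,X \right)} = - \frac{3}{2} + 2 X$ ($g{\left(t,X \right)} = - \frac{9}{2} + \left(2 X + 3\right) = - \frac{9}{2} + \left(3 + 2 X\right) = - \frac{3}{2} + 2 X$)
$\left(1327 - 1429\right) + g{\left(-10,D{\left(v{\left(4,1 \right)},-7 \right)} \right)} = \left(1327 - 1429\right) + \left(- \frac{3}{2} + 2 \frac{36 - 7 - 6 \left(7 + 4 \cdot 1\right)}{3 \left(-6 + \left(7 + 4 \cdot 1\right)\right)}\right) = -102 + \left(- \frac{3}{2} + 2 \frac{36 - 7 - 6 \left(7 + 4\right)}{3 \left(-6 + \left(7 + 4\right)\right)}\right) = -102 + \left(- \frac{3}{2} + 2 \frac{36 - 7 - 66}{3 \left(-6 + 11\right)}\right) = -102 + \left(- \frac{3}{2} + 2 \frac{36 - 7 - 66}{3 \cdot 5}\right) = -102 + \left(- \frac{3}{2} + 2 \cdot \frac{1}{3} \cdot \frac{1}{5} \left(-37\right)\right) = -102 + \left(- \frac{3}{2} + 2 \left(- \frac{37}{15}\right)\right) = -102 - \frac{193}{30} = - \frac{3253}{30}$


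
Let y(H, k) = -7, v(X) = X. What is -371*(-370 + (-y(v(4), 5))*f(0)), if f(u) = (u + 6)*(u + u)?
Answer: 137270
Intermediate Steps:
f(u) = 2*u*(6 + u) (f(u) = (6 + u)*(2*u) = 2*u*(6 + u))
-371*(-370 + (-y(v(4), 5))*f(0)) = -371*(-370 + (-1*(-7))*(2*0*(6 + 0))) = -371*(-370 + 7*(2*0*6)) = -371*(-370 + 7*0) = -371*(-370 + 0) = -371*(-370) = 137270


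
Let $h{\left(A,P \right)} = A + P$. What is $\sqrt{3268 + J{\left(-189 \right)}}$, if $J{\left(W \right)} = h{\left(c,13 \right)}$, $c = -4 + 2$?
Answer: $\sqrt{3279} \approx 57.263$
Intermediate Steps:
$c = -2$
$J{\left(W \right)} = 11$ ($J{\left(W \right)} = -2 + 13 = 11$)
$\sqrt{3268 + J{\left(-189 \right)}} = \sqrt{3268 + 11} = \sqrt{3279}$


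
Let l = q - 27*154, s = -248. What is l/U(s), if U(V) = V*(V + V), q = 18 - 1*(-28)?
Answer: -257/7688 ≈ -0.033429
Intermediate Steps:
q = 46 (q = 18 + 28 = 46)
U(V) = 2*V**2 (U(V) = V*(2*V) = 2*V**2)
l = -4112 (l = 46 - 27*154 = 46 - 4158 = -4112)
l/U(s) = -4112/(2*(-248)**2) = -4112/(2*61504) = -4112/123008 = -4112*1/123008 = -257/7688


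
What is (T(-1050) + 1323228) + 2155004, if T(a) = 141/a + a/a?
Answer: 1217381503/350 ≈ 3.4782e+6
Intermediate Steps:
T(a) = 1 + 141/a (T(a) = 141/a + 1 = 1 + 141/a)
(T(-1050) + 1323228) + 2155004 = ((141 - 1050)/(-1050) + 1323228) + 2155004 = (-1/1050*(-909) + 1323228) + 2155004 = (303/350 + 1323228) + 2155004 = 463130103/350 + 2155004 = 1217381503/350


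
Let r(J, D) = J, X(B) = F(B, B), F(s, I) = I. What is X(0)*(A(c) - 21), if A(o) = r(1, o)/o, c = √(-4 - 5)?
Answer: 0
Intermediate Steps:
X(B) = B
c = 3*I (c = √(-9) = 3*I ≈ 3.0*I)
A(o) = 1/o
X(0)*(A(c) - 21) = 0*(1/(3*I) - 21) = 0*(-I/3 - 21) = 0*(-21 - I/3) = 0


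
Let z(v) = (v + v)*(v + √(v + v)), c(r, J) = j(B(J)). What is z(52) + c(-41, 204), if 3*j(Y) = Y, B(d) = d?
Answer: 5476 + 208*√26 ≈ 6536.6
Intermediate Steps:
j(Y) = Y/3
c(r, J) = J/3
z(v) = 2*v*(v + √2*√v) (z(v) = (2*v)*(v + √(2*v)) = (2*v)*(v + √2*√v) = 2*v*(v + √2*√v))
z(52) + c(-41, 204) = (2*52² + 2*√2*52^(3/2)) + (⅓)*204 = (2*2704 + 2*√2*(104*√13)) + 68 = (5408 + 208*√26) + 68 = 5476 + 208*√26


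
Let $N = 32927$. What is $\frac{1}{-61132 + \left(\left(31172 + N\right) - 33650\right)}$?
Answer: $- \frac{1}{30683} \approx -3.2591 \cdot 10^{-5}$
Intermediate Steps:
$\frac{1}{-61132 + \left(\left(31172 + N\right) - 33650\right)} = \frac{1}{-61132 + \left(\left(31172 + 32927\right) - 33650\right)} = \frac{1}{-61132 + \left(64099 - 33650\right)} = \frac{1}{-61132 + 30449} = \frac{1}{-30683} = - \frac{1}{30683}$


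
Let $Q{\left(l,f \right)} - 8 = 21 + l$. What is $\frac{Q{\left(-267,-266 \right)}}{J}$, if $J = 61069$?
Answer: $- \frac{238}{61069} \approx -0.0038972$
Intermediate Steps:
$Q{\left(l,f \right)} = 29 + l$ ($Q{\left(l,f \right)} = 8 + \left(21 + l\right) = 29 + l$)
$\frac{Q{\left(-267,-266 \right)}}{J} = \frac{29 - 267}{61069} = \left(-238\right) \frac{1}{61069} = - \frac{238}{61069}$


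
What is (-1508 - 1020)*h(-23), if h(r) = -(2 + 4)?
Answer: 15168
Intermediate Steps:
h(r) = -6 (h(r) = -1*6 = -6)
(-1508 - 1020)*h(-23) = (-1508 - 1020)*(-6) = -2528*(-6) = 15168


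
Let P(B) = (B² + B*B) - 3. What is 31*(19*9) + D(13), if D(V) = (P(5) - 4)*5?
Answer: 5516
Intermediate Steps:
P(B) = -3 + 2*B² (P(B) = (B² + B²) - 3 = 2*B² - 3 = -3 + 2*B²)
D(V) = 215 (D(V) = ((-3 + 2*5²) - 4)*5 = ((-3 + 2*25) - 4)*5 = ((-3 + 50) - 4)*5 = (47 - 4)*5 = 43*5 = 215)
31*(19*9) + D(13) = 31*(19*9) + 215 = 31*171 + 215 = 5301 + 215 = 5516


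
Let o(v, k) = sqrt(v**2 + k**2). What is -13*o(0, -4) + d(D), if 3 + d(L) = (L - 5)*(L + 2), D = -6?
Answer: -11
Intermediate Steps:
d(L) = -3 + (-5 + L)*(2 + L) (d(L) = -3 + (L - 5)*(L + 2) = -3 + (-5 + L)*(2 + L))
o(v, k) = sqrt(k**2 + v**2)
-13*o(0, -4) + d(D) = -13*sqrt((-4)**2 + 0**2) + (-13 + (-6)**2 - 3*(-6)) = -13*sqrt(16 + 0) + (-13 + 36 + 18) = -13*sqrt(16) + 41 = -13*4 + 41 = -52 + 41 = -11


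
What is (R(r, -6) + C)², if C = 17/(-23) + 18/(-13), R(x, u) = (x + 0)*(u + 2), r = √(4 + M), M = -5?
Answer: -1027191/89401 + 5080*I/299 ≈ -11.49 + 16.99*I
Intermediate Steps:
r = I (r = √(4 - 5) = √(-1) = I ≈ 1.0*I)
R(x, u) = x*(2 + u)
C = -635/299 (C = 17*(-1/23) + 18*(-1/13) = -17/23 - 18/13 = -635/299 ≈ -2.1237)
(R(r, -6) + C)² = (I*(2 - 6) - 635/299)² = (I*(-4) - 635/299)² = (-4*I - 635/299)² = (-635/299 - 4*I)²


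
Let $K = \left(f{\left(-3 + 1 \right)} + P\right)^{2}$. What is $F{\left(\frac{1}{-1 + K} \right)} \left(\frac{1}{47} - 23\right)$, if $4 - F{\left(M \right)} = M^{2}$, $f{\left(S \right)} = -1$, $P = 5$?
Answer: $- \frac{21576}{235} \approx -91.813$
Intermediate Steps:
$K = 16$ ($K = \left(-1 + 5\right)^{2} = 4^{2} = 16$)
$F{\left(M \right)} = 4 - M^{2}$
$F{\left(\frac{1}{-1 + K} \right)} \left(\frac{1}{47} - 23\right) = \left(4 - \left(\frac{1}{-1 + 16}\right)^{2}\right) \left(\frac{1}{47} - 23\right) = \left(4 - \left(\frac{1}{15}\right)^{2}\right) \left(\frac{1}{47} - 23\right) = \left(4 - \left(\frac{1}{15}\right)^{2}\right) \left(- \frac{1080}{47}\right) = \left(4 - \frac{1}{225}\right) \left(- \frac{1080}{47}\right) = \frac{899}{225} \left(- \frac{1080}{47}\right) = - \frac{21576}{235}$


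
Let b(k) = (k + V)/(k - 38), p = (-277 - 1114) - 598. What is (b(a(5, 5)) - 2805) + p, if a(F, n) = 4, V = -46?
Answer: -81477/17 ≈ -4792.8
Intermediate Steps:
p = -1989 (p = -1391 - 598 = -1989)
b(k) = (-46 + k)/(-38 + k) (b(k) = (k - 46)/(k - 38) = (-46 + k)/(-38 + k))
(b(a(5, 5)) - 2805) + p = ((-46 + 4)/(-38 + 4) - 2805) - 1989 = (-42/(-34) - 2805) - 1989 = (-1/34*(-42) - 2805) - 1989 = (21/17 - 2805) - 1989 = -47664/17 - 1989 = -81477/17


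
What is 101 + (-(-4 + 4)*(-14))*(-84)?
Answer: 101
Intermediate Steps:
101 + (-(-4 + 4)*(-14))*(-84) = 101 + (-1*0*(-14))*(-84) = 101 + (0*(-14))*(-84) = 101 + 0*(-84) = 101 + 0 = 101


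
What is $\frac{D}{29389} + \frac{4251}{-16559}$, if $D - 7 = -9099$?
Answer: $- \frac{275487067}{486652451} \approx -0.56609$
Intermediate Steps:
$D = -9092$ ($D = 7 - 9099 = -9092$)
$\frac{D}{29389} + \frac{4251}{-16559} = - \frac{9092}{29389} + \frac{4251}{-16559} = \left(-9092\right) \frac{1}{29389} + 4251 \left(- \frac{1}{16559}\right) = - \frac{9092}{29389} - \frac{4251}{16559} = - \frac{275487067}{486652451}$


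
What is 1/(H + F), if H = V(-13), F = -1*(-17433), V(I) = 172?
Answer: 1/17605 ≈ 5.6802e-5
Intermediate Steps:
F = 17433
H = 172
1/(H + F) = 1/(172 + 17433) = 1/17605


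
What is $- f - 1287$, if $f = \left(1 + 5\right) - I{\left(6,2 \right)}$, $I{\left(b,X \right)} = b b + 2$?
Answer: $-1255$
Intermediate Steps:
$I{\left(b,X \right)} = 2 + b^{2}$ ($I{\left(b,X \right)} = b^{2} + 2 = 2 + b^{2}$)
$f = -32$ ($f = \left(1 + 5\right) - \left(2 + 6^{2}\right) = 6 - \left(2 + 36\right) = 6 - 38 = -32$)
$- f - 1287 = \left(-1\right) \left(-32\right) - 1287 = 32 - 1287 = -1255$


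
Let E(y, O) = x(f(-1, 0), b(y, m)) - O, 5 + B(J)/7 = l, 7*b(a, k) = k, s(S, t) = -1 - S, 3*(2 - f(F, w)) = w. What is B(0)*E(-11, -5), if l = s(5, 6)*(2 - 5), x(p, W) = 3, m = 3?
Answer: 728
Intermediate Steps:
f(F, w) = 2 - w/3
b(a, k) = k/7
l = 18 (l = (-1 - 1*5)*(2 - 5) = (-1 - 5)*(-3) = -6*(-3) = 18)
B(J) = 91 (B(J) = -35 + 7*18 = -35 + 126 = 91)
E(y, O) = 3 - O
B(0)*E(-11, -5) = 91*(3 - 1*(-5)) = 91*(3 + 5) = 91*8 = 728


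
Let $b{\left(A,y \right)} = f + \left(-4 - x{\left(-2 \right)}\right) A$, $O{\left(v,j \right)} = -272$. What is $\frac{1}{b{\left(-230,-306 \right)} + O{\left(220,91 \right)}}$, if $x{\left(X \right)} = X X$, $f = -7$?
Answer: $\frac{1}{1561} \approx 0.00064061$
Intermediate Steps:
$x{\left(X \right)} = X^{2}$
$b{\left(A,y \right)} = -7 - 8 A$ ($b{\left(A,y \right)} = -7 + \left(-4 - \left(-2\right)^{2}\right) A = -7 + \left(-4 - 4\right) A = -7 - 8 A$)
$\frac{1}{b{\left(-230,-306 \right)} + O{\left(220,91 \right)}} = \frac{1}{\left(-7 - -1840\right) - 272} = \frac{1}{\left(-7 + 1840\right) - 272} = \frac{1}{1833 - 272} = \frac{1}{1561}$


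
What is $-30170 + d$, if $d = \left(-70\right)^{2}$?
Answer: $-25270$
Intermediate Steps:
$d = 4900$
$-30170 + d = -30170 + 4900 = -25270$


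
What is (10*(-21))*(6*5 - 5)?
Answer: -5250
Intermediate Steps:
(10*(-21))*(6*5 - 5) = -210*(30 - 5) = -210*25 = -5250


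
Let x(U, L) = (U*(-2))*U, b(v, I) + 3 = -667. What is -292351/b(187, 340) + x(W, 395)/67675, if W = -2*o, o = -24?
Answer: 3956353313/9068450 ≈ 436.28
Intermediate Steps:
W = 48 (W = -2*(-24) = 48)
b(v, I) = -670 (b(v, I) = -3 - 667 = -670)
x(U, L) = -2*U**2 (x(U, L) = (-2*U)*U = -2*U**2)
-292351/b(187, 340) + x(W, 395)/67675 = -292351/(-670) - 2*48**2/67675 = -292351*(-1/670) - 2*2304*(1/67675) = 292351/670 - 4608*1/67675 = 292351/670 - 4608/67675 = 3956353313/9068450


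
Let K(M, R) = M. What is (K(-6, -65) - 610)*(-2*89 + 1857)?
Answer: -1034264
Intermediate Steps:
(K(-6, -65) - 610)*(-2*89 + 1857) = (-6 - 610)*(-2*89 + 1857) = -616*(-178 + 1857) = -616*1679 = -1034264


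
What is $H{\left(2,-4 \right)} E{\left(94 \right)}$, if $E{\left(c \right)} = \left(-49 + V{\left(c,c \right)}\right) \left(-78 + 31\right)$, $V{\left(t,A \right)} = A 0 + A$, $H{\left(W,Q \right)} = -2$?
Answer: $4230$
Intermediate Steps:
$V{\left(t,A \right)} = A$ ($V{\left(t,A \right)} = 0 + A = A$)
$E{\left(c \right)} = 2303 - 47 c$ ($E{\left(c \right)} = \left(-49 + c\right) \left(-78 + 31\right) = \left(-49 + c\right) \left(-47\right) = 2303 - 47 c$)
$H{\left(2,-4 \right)} E{\left(94 \right)} = - 2 \left(2303 - 4418\right) = \left(-2\right) \left(-2115\right) = 4230$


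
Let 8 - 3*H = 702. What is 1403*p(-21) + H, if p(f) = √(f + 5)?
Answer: -694/3 + 5612*I ≈ -231.33 + 5612.0*I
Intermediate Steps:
H = -694/3 (H = 8/3 - ⅓*702 = 8/3 - 234 = -694/3 ≈ -231.33)
p(f) = √(5 + f)
1403*p(-21) + H = 1403*√(5 - 21) - 694/3 = 1403*√(-16) - 694/3 = 1403*(4*I) - 694/3 = 5612*I - 694/3 = -694/3 + 5612*I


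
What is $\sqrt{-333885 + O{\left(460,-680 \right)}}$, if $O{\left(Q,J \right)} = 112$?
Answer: $i \sqrt{333773} \approx 577.73 i$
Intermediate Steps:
$\sqrt{-333885 + O{\left(460,-680 \right)}} = \sqrt{-333885 + 112} = \sqrt{-333773} = i \sqrt{333773}$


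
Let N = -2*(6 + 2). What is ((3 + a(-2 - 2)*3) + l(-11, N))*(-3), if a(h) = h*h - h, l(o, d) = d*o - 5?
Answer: -702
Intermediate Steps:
N = -16 (N = -2*8 = -16)
l(o, d) = -5 + d*o
a(h) = h² - h
((3 + a(-2 - 2)*3) + l(-11, N))*(-3) = ((3 + ((-2 - 2)*(-1 + (-2 - 2)))*3) + (-5 - 16*(-11)))*(-3) = ((3 - 4*(-1 - 4)*3) + (-5 + 176))*(-3) = ((3 - 4*(-5)*3) + 171)*(-3) = ((3 + 20*3) + 171)*(-3) = ((3 + 60) + 171)*(-3) = (63 + 171)*(-3) = 234*(-3) = -702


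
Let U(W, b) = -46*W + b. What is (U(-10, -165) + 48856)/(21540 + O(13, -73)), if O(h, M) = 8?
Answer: 49151/21548 ≈ 2.2810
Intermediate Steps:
U(W, b) = b - 46*W
(U(-10, -165) + 48856)/(21540 + O(13, -73)) = ((-165 - 46*(-10)) + 48856)/(21540 + 8) = ((-165 + 460) + 48856)/21548 = (295 + 48856)*(1/21548) = 49151*(1/21548) = 49151/21548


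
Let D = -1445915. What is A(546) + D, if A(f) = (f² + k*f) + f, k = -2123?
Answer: -2306411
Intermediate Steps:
A(f) = f² - 2122*f (A(f) = (f² - 2123*f) + f = f² - 2122*f)
A(546) + D = 546*(-2122 + 546) - 1445915 = 546*(-1576) - 1445915 = -860496 - 1445915 = -2306411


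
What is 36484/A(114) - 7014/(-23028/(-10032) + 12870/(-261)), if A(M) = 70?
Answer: 67028622/99985 ≈ 670.39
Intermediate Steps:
36484/A(114) - 7014/(-23028/(-10032) + 12870/(-261)) = 36484/70 - 7014/(-23028/(-10032) + 12870/(-261)) = 36484*(1/70) - 7014/(-23028*(-1/10032) + 12870*(-1/261)) = 2606/5 - 7014/(101/44 - 1430/29) = 2606/5 - 7014/(-59991/1276) = 2606/5 - 7014*(-1276/59991) = 2606/5 + 2983288/19997 = 67028622/99985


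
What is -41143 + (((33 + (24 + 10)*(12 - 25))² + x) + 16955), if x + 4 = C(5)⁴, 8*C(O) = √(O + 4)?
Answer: 586092625/4096 ≈ 1.4309e+5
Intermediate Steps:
C(O) = √(4 + O)/8 (C(O) = √(O + 4)/8 = √(4 + O)/8)
x = -16303/4096 (x = -4 + (√(4 + 5)/8)⁴ = -4 + (√9/8)⁴ = -4 + ((⅛)*3)⁴ = -4 + (3/8)⁴ = -4 + 81/4096 = -16303/4096 ≈ -3.9802)
-41143 + (((33 + (24 + 10)*(12 - 25))² + x) + 16955) = -41143 + (((33 + (24 + 10)*(12 - 25))² - 16303/4096) + 16955) = -41143 + (((33 + 34*(-13))² - 16303/4096) + 16955) = -41143 + (((33 - 442)² - 16303/4096) + 16955) = -41143 + (((-409)² - 16303/4096) + 16955) = -41143 + ((167281 - 16303/4096) + 16955) = -41143 + (685166673/4096 + 16955) = -41143 + 754614353/4096 = 586092625/4096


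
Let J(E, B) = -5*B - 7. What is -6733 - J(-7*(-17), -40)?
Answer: -6926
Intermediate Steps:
J(E, B) = -7 - 5*B
-6733 - J(-7*(-17), -40) = -6733 - (-7 - 5*(-40)) = -6733 - (-7 + 200) = -6733 - 1*193 = -6733 - 193 = -6926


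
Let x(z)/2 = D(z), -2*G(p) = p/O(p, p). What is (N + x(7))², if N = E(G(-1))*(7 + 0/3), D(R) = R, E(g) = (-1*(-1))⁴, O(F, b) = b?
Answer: 441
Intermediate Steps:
G(p) = -½ (G(p) = -p/(2*p) = -½*1 = -½)
E(g) = 1 (E(g) = 1⁴ = 1)
x(z) = 2*z
N = 7 (N = 1*(7 + 0/3) = 1*(7 + 0*(⅓)) = 1*(7 + 0) = 1*7 = 7)
(N + x(7))² = (7 + 2*7)² = (7 + 14)² = 21² = 441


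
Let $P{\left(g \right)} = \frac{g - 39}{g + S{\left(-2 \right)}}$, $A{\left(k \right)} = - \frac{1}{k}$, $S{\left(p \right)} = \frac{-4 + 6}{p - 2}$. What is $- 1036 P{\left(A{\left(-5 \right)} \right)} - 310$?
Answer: $- \frac{402898}{3} \approx -1.343 \cdot 10^{5}$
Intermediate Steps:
$S{\left(p \right)} = \frac{2}{-2 + p}$
$P{\left(g \right)} = \frac{-39 + g}{- \frac{1}{2} + g}$ ($P{\left(g \right)} = \frac{g - 39}{g + \frac{2}{-2 - 2}} = \frac{-39 + g}{g + \frac{2}{-4}} = \frac{-39 + g}{g + 2 \left(- \frac{1}{4}\right)} = \frac{-39 + g}{g - \frac{1}{2}} = \frac{-39 + g}{- \frac{1}{2} + g}$)
$- 1036 P{\left(A{\left(-5 \right)} \right)} - 310 = - 1036 \frac{2 \left(-39 - \frac{1}{-5}\right)}{-1 + 2 \left(- \frac{1}{-5}\right)} - 310 = - 1036 \frac{2 \left(-39 - - \frac{1}{5}\right)}{-1 + 2 \left(\left(-1\right) \left(- \frac{1}{5}\right)\right)} - 310 = - 1036 \frac{2 \left(-39 + \frac{1}{5}\right)}{-1 + 2 \cdot \frac{1}{5}} - 310 = - 1036 \cdot 2 \frac{1}{-1 + \frac{2}{5}} \left(- \frac{194}{5}\right) - 310 = - 1036 \cdot 2 \frac{1}{- \frac{3}{5}} \left(- \frac{194}{5}\right) - 310 = - 1036 \cdot 2 \left(- \frac{5}{3}\right) \left(- \frac{194}{5}\right) - 310 = \left(-1036\right) \frac{388}{3} - 310 = - \frac{401968}{3} - 310 = - \frac{402898}{3}$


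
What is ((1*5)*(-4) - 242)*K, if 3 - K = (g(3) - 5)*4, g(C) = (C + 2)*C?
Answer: 9694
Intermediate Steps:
g(C) = C*(2 + C) (g(C) = (2 + C)*C = C*(2 + C))
K = -37 (K = 3 - (3*(2 + 3) - 5)*4 = 3 - (3*5 - 5)*4 = 3 - (15 - 5)*4 = 3 - 10*4 = 3 - 1*40 = 3 - 40 = -37)
((1*5)*(-4) - 242)*K = ((1*5)*(-4) - 242)*(-37) = (5*(-4) - 242)*(-37) = (-20 - 242)*(-37) = -262*(-37) = 9694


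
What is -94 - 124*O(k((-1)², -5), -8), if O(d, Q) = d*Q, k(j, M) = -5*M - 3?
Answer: 21730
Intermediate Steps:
k(j, M) = -3 - 5*M
O(d, Q) = Q*d
-94 - 124*O(k((-1)², -5), -8) = -94 - (-992)*(-3 - 5*(-5)) = -94 - (-992)*(-3 + 25) = -94 - (-992)*22 = -94 - 124*(-176) = -94 + 21824 = 21730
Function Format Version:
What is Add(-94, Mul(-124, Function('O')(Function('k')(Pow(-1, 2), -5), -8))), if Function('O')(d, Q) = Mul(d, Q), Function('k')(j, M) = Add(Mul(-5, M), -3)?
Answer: 21730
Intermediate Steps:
Function('k')(j, M) = Add(-3, Mul(-5, M))
Function('O')(d, Q) = Mul(Q, d)
Add(-94, Mul(-124, Function('O')(Function('k')(Pow(-1, 2), -5), -8))) = Add(-94, Mul(-124, Mul(-8, Add(-3, Mul(-5, -5))))) = Add(-94, Mul(-124, Mul(-8, Add(-3, 25)))) = Add(-94, Mul(-124, Mul(-8, 22))) = Add(-94, Mul(-124, -176)) = Add(-94, 21824) = 21730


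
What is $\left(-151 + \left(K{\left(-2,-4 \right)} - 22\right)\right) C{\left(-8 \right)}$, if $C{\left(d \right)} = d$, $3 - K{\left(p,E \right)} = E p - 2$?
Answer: $1408$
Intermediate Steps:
$K{\left(p,E \right)} = 5 - E p$ ($K{\left(p,E \right)} = 3 - \left(E p - 2\right) = 3 - \left(-2 + E p\right) = 5 - E p$)
$\left(-151 + \left(K{\left(-2,-4 \right)} - 22\right)\right) C{\left(-8 \right)} = \left(-151 - \left(17 + 8\right)\right) \left(-8\right) = \left(-151 + \left(\left(5 - 8\right) - 22\right)\right) \left(-8\right) = \left(-151 - 25\right) \left(-8\right) = \left(-176\right) \left(-8\right) = 1408$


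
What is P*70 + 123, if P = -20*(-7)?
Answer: 9923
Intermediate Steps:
P = 140
P*70 + 123 = 140*70 + 123 = 9800 + 123 = 9923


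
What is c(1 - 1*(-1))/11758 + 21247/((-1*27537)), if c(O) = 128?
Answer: -123148745/161890023 ≈ -0.76069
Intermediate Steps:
c(1 - 1*(-1))/11758 + 21247/((-1*27537)) = 128/11758 + 21247/((-1*27537)) = 128*(1/11758) + 21247/(-27537) = 64/5879 + 21247*(-1/27537) = 64/5879 - 21247/27537 = -123148745/161890023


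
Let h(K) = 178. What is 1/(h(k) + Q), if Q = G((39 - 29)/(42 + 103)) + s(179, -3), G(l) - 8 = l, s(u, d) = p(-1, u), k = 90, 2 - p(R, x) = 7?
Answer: 29/5251 ≈ 0.0055228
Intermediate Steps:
p(R, x) = -5 (p(R, x) = 2 - 1*7 = 2 - 7 = -5)
s(u, d) = -5
G(l) = 8 + l
Q = 89/29 (Q = (8 + (39 - 29)/(42 + 103)) - 5 = (8 + 10/145) - 5 = (8 + 10*(1/145)) - 5 = (8 + 2/29) - 5 = 234/29 - 5 = 89/29 ≈ 3.0690)
1/(h(k) + Q) = 1/(178 + 89/29) = 1/(5251/29) = 29/5251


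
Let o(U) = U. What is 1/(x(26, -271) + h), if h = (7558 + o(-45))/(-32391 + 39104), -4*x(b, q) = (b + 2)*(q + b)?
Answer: 6713/11520308 ≈ 0.00058271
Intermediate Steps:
x(b, q) = -(2 + b)*(b + q)/4 (x(b, q) = -(b + 2)*(q + b)/4 = -(2 + b)*(b + q)/4)
h = 7513/6713 (h = (7558 - 45)/(-32391 + 39104) = 7513/6713 ≈ 1.1192)
1/(x(26, -271) + h) = 1/((-1/2*26 - 1/2*(-271) - 1/4*26**2 - 1/4*26*(-271)) + 7513/6713) = 1/((-13 + 271/2 - 1/4*676 + 3523/2) + 7513/6713) = 1/((-13 + 271/2 - 169 + 3523/2) + 7513/6713) = 1/(1715 + 7513/6713) = 1/(11520308/6713) = 6713/11520308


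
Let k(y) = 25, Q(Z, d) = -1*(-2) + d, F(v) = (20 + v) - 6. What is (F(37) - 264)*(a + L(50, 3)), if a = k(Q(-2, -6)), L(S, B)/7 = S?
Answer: -79875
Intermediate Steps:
L(S, B) = 7*S
F(v) = 14 + v
Q(Z, d) = 2 + d
a = 25
(F(37) - 264)*(a + L(50, 3)) = ((14 + 37) - 264)*(25 + 7*50) = (51 - 264)*(25 + 350) = -213*375 = -79875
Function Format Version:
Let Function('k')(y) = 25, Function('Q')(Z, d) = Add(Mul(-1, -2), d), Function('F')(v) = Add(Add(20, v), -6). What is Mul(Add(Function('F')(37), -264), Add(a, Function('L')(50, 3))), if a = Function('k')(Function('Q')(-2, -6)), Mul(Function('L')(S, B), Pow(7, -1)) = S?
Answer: -79875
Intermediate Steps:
Function('L')(S, B) = Mul(7, S)
Function('F')(v) = Add(14, v)
Function('Q')(Z, d) = Add(2, d)
a = 25
Mul(Add(Function('F')(37), -264), Add(a, Function('L')(50, 3))) = Mul(Add(Add(14, 37), -264), Add(25, Mul(7, 50))) = Mul(Add(51, -264), Add(25, 350)) = Mul(-213, 375) = -79875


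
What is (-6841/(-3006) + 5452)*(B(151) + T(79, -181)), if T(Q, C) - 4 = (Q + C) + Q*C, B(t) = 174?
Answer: -77731316773/1002 ≈ -7.7576e+7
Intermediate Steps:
T(Q, C) = 4 + C + Q + C*Q (T(Q, C) = 4 + ((Q + C) + Q*C) = 4 + ((C + Q) + C*Q) = 4 + (C + Q + C*Q) = 4 + C + Q + C*Q)
(-6841/(-3006) + 5452)*(B(151) + T(79, -181)) = (-6841/(-3006) + 5452)*(174 + (4 - 181 + 79 - 181*79)) = (-6841*(-1/3006) + 5452)*(174 + (4 - 181 + 79 - 14299)) = (6841/3006 + 5452)*(174 - 14397) = (16395553/3006)*(-14223) = -77731316773/1002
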